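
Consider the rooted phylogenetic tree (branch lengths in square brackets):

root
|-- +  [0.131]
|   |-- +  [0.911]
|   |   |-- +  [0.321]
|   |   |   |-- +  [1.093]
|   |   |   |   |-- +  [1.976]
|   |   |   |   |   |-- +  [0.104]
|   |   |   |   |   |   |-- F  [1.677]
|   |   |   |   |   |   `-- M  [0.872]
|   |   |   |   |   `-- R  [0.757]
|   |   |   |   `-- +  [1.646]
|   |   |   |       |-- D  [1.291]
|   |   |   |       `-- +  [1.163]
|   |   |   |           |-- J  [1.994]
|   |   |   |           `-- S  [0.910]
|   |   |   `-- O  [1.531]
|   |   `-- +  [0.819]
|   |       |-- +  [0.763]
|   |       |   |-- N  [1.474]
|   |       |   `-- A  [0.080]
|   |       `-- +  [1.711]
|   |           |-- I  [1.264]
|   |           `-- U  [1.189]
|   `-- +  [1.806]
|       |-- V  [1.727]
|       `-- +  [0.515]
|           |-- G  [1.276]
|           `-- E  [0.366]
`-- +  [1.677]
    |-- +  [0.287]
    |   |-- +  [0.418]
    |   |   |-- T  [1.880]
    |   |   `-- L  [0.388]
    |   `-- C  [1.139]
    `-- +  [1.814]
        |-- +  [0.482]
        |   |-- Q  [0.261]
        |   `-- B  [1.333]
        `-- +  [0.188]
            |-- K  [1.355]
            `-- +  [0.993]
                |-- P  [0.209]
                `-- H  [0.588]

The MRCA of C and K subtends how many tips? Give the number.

8

The MRCA of C and K is the node subtending (((T,L),C),((Q,B),(K,(P,H)))).
That clade contains 8 terminal taxa: B, C, H, K, L, P, Q, T.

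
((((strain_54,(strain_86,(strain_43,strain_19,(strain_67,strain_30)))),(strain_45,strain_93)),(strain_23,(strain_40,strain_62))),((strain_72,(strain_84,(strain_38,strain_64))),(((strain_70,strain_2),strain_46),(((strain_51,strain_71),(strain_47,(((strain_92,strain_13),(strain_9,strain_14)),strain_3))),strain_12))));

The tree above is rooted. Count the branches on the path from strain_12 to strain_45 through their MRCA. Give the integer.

The MRCA of strain_12 and strain_45 is the root of the tree.
From strain_12 up to that node: 4 branches. From strain_45 up to the same node: 4 branches. Total: 4 + 4 = 8.

8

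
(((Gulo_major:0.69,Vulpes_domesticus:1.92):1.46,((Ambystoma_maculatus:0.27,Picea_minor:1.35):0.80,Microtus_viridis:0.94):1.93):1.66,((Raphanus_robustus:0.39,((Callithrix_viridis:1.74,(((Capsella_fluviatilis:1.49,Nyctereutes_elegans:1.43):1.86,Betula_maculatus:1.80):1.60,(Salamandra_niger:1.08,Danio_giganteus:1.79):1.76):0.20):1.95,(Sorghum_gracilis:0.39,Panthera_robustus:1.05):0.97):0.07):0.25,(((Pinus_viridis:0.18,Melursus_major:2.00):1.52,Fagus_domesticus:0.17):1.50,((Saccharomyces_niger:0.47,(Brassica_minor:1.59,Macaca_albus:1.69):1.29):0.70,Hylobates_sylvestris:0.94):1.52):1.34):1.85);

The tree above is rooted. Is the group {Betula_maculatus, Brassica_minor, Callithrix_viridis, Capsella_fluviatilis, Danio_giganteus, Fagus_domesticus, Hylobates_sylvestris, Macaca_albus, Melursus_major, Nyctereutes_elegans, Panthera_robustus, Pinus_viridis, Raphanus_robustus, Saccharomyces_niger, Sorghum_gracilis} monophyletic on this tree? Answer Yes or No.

The MRCA of the listed taxa subtends ((Raphanus_robustus,((Callithrix_viridis,(((Capsella_fluviatilis,Nyctereutes_elegans),Betula_maculatus),(Salamandra_niger,Danio_giganteus))),(Sorghum_gracilis,Panthera_robustus))),(((Pinus_viridis,Melursus_major),Fagus_domesticus),((Saccharomyces_niger,(Brassica_minor,Macaca_albus)),Hylobates_sylvestris))).
That clade also contains Salamandra_niger, which is not in the proposed group, so the group is not monophyletic.

No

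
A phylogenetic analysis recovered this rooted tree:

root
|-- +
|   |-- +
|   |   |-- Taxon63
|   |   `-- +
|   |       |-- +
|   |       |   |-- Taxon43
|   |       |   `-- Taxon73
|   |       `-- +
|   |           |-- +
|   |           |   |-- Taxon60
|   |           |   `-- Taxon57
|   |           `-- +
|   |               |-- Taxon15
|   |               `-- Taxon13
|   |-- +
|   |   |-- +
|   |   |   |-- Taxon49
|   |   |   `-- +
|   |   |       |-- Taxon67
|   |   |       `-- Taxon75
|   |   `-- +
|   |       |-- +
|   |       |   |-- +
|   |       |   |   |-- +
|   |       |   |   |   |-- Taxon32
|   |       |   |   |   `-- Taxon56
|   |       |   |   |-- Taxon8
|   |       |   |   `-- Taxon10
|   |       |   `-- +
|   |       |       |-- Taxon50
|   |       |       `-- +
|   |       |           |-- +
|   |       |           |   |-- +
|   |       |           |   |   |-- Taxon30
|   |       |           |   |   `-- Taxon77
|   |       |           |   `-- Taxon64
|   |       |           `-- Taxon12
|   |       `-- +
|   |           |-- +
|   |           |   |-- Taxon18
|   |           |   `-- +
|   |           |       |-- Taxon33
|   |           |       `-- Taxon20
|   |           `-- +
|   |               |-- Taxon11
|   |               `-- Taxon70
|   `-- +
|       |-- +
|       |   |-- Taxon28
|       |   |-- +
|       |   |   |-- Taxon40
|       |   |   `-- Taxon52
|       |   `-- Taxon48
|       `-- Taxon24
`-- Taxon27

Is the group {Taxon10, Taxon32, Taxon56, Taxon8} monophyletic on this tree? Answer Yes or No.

The most recent common ancestor of these taxa subtends ((Taxon32,Taxon56),Taxon8,Taxon10).
That clade has exactly 4 tips — every listed taxon and nothing else — so the group is monophyletic.

Yes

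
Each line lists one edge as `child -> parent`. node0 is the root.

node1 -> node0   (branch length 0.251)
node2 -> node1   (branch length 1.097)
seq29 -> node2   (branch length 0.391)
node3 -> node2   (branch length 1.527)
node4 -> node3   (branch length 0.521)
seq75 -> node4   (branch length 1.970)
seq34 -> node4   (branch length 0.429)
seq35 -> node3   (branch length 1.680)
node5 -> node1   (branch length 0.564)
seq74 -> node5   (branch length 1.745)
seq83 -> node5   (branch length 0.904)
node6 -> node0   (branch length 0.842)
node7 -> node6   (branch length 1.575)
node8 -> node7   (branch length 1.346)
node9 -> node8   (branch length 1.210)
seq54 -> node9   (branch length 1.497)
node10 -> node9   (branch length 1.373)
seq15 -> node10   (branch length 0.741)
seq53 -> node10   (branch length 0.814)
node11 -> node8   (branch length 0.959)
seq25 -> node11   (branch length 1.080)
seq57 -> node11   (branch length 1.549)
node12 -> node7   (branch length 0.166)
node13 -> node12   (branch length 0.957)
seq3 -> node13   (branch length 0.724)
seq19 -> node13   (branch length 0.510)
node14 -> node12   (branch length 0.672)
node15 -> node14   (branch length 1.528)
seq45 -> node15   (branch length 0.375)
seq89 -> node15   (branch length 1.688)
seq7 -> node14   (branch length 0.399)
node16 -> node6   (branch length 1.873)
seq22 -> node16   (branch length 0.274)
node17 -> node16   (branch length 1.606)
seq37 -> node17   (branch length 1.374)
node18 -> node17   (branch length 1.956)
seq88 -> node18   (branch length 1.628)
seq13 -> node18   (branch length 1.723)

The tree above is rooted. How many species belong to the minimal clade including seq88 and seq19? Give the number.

14

The MRCA of seq88 and seq19 is the node subtending ((((seq54,(seq15,seq53)),(seq25,seq57)),((seq3,seq19),((seq45,seq89),seq7))),(seq22,(seq37,(seq88,seq13)))).
That clade contains 14 terminal taxa: seq13, seq15, seq19, seq22, seq25, seq3, seq37, seq45, seq53, seq54, seq57, seq7, seq88, seq89.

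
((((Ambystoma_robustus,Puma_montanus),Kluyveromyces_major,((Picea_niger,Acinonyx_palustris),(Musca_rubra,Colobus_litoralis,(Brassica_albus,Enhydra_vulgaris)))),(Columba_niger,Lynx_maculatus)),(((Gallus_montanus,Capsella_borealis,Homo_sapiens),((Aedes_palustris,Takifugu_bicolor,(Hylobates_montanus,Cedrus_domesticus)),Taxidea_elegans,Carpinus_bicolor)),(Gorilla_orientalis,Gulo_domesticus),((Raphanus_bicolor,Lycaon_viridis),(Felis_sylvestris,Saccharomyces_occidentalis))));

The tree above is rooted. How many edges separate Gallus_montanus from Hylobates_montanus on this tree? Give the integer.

The MRCA of Gallus_montanus and Hylobates_montanus is the node subtending ((Gallus_montanus,Capsella_borealis,Homo_sapiens),((Aedes_palustris,Takifugu_bicolor,(Hylobates_montanus,Cedrus_domesticus)),Taxidea_elegans,Carpinus_bicolor)).
From Gallus_montanus up to that node: 2 branches. From Hylobates_montanus up to the same node: 4 branches. Total: 2 + 4 = 6.

6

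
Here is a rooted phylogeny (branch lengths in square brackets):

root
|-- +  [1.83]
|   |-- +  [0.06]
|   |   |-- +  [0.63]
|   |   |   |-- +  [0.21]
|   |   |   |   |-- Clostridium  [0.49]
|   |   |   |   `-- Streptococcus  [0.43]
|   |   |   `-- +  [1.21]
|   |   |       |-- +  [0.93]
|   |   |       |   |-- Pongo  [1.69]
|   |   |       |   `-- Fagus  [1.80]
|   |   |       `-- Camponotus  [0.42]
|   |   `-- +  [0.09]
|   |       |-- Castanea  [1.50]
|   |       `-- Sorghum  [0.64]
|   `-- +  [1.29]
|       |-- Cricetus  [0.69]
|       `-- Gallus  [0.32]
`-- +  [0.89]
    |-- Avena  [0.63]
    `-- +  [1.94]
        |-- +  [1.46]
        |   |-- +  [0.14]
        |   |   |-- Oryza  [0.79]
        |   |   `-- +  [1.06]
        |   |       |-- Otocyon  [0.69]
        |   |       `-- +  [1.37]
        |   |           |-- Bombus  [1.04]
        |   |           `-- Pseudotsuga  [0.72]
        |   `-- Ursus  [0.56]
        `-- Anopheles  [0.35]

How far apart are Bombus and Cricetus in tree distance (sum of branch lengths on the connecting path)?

11.71

The path runs Bombus → … → MRCA → … → Cricetus; the MRCA is the root of the tree.
Branch lengths along that path: 1.04 + 1.37 + 1.06 + 0.14 + 1.46 + 1.94 + 0.89 + 1.83 + 1.29 + 0.69 = 11.71.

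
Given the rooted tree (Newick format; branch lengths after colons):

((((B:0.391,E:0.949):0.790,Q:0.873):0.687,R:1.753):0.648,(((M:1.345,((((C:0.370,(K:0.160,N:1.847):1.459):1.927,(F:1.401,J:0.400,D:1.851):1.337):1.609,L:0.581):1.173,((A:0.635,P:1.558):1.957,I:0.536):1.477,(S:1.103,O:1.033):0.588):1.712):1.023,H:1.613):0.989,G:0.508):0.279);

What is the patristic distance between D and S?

7.661

The path runs D → … → MRCA → … → S; the MRCA is the node subtending ((((C,(K,N)),(F,J,D)),L),((A,P),I),(S,O)).
Branch lengths along that path: 1.851 + 1.337 + 1.609 + 1.173 + 0.588 + 1.103 = 7.661.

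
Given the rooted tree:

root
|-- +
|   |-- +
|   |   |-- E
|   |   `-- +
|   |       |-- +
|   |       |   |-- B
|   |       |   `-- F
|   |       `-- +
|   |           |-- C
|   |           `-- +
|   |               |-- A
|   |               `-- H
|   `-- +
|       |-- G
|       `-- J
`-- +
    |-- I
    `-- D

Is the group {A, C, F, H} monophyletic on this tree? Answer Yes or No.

No

The MRCA of the listed taxa subtends ((B,F),(C,(A,H))).
That clade also contains B, which is not in the proposed group, so the group is not monophyletic.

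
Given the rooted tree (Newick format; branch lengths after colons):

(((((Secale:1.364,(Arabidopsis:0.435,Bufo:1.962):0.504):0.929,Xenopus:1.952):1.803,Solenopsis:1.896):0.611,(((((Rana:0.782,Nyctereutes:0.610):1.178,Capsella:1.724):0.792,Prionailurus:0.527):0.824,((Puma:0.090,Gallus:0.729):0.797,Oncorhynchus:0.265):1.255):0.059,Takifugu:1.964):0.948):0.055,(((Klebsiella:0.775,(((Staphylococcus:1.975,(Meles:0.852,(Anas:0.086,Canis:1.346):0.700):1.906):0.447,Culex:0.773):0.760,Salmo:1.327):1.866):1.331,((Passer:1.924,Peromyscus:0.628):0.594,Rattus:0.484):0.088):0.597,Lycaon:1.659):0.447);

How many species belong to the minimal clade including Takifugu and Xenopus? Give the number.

13

The MRCA of Takifugu and Xenopus is the node subtending ((((Secale,(Arabidopsis,Bufo)),Xenopus),Solenopsis),(((((Rana,Nyctereutes),Capsella),Prionailurus),((Puma,Gallus),Oncorhynchus)),Takifugu)).
That clade contains 13 terminal taxa: Arabidopsis, Bufo, Capsella, Gallus, Nyctereutes, Oncorhynchus, Prionailurus, Puma, Rana, Secale, Solenopsis, Takifugu, Xenopus.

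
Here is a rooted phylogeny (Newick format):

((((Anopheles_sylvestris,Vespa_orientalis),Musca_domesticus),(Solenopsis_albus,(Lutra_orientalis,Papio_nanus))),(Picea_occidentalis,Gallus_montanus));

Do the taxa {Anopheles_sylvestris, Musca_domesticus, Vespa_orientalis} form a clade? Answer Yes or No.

Yes

The most recent common ancestor of these taxa subtends ((Anopheles_sylvestris,Vespa_orientalis),Musca_domesticus).
That clade has exactly 3 tips — every listed taxon and nothing else — so the group is monophyletic.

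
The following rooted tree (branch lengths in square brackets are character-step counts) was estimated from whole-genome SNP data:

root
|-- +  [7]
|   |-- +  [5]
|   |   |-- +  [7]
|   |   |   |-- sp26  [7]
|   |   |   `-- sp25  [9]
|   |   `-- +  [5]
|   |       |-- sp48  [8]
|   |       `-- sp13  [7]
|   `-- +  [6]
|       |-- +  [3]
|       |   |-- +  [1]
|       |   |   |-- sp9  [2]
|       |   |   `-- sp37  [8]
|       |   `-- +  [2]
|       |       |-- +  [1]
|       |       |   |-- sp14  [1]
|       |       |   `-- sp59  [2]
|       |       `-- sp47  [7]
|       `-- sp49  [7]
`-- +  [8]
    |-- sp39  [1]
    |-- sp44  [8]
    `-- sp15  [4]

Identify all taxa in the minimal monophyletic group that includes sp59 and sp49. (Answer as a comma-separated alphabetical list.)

Tracing sp59: it sits inside (sp14,sp59).
Tracing sp49: it sits inside (((sp9,sp37),((sp14,sp59),sp47)),sp49).
The smallest clade enclosing both is (((sp9,sp37),((sp14,sp59),sp47)),sp49); the answer is its 6 terminal taxa in alphabetical order.

sp14, sp37, sp47, sp49, sp59, sp9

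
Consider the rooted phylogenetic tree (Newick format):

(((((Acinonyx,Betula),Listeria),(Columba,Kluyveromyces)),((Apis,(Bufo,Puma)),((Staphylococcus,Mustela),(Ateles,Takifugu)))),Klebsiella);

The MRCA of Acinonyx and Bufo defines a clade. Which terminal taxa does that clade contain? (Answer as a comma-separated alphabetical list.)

Tracing Acinonyx: it sits inside (Acinonyx,Betula).
Tracing Bufo: it sits inside (Bufo,Puma).
The smallest clade enclosing both is ((((Acinonyx,Betula),Listeria),(Columba,Kluyveromyces)),((Apis,(Bufo,Puma)),((Staphylococcus,Mustela),(Ateles,Takifugu)))); the answer is its 12 terminal taxa in alphabetical order.

Acinonyx, Apis, Ateles, Betula, Bufo, Columba, Kluyveromyces, Listeria, Mustela, Puma, Staphylococcus, Takifugu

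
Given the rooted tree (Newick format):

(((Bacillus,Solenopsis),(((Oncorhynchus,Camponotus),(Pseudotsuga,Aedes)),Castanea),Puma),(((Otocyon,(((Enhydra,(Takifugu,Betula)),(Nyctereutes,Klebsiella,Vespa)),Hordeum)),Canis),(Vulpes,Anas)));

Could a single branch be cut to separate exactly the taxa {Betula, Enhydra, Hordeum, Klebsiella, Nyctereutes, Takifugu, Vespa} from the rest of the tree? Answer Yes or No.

The most recent common ancestor of these taxa subtends (((Enhydra,(Takifugu,Betula)),(Nyctereutes,Klebsiella,Vespa)),Hordeum).
That clade has exactly 7 tips — every listed taxon and nothing else — so the group is monophyletic.

Yes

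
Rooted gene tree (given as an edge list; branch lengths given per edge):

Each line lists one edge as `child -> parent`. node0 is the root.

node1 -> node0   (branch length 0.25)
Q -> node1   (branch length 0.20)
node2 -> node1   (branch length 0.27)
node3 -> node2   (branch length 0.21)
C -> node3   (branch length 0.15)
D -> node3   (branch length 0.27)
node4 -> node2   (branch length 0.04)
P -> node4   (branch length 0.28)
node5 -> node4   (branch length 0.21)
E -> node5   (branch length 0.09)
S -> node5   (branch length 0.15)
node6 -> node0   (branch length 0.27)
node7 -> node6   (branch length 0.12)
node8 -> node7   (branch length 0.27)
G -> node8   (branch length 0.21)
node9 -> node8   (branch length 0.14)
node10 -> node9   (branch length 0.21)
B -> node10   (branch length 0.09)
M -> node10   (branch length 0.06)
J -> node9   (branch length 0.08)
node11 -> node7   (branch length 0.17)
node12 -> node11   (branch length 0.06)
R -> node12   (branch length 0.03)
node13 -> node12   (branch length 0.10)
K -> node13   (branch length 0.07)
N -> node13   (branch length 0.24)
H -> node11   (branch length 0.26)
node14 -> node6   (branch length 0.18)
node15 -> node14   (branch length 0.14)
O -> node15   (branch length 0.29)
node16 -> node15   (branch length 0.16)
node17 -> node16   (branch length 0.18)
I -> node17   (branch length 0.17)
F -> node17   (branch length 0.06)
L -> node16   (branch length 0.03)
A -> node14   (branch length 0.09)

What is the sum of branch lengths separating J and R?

0.75

The path runs J → … → MRCA → … → R; the MRCA is the node subtending ((G,((B,M),J)),((R,(K,N)),H)).
Branch lengths along that path: 0.08 + 0.14 + 0.27 + 0.17 + 0.06 + 0.03 = 0.75.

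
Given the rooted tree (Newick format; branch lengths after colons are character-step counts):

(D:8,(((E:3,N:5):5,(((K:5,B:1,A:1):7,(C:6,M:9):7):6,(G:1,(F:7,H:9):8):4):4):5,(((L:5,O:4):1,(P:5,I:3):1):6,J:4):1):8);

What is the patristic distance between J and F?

33

The path runs J → … → MRCA → … → F; the MRCA is the node subtending (((E,N),(((K,B,A),(C,M)),(G,(F,H)))),(((L,O),(P,I)),J)).
Branch lengths along that path: 4 + 1 + 5 + 4 + 4 + 8 + 7 = 33.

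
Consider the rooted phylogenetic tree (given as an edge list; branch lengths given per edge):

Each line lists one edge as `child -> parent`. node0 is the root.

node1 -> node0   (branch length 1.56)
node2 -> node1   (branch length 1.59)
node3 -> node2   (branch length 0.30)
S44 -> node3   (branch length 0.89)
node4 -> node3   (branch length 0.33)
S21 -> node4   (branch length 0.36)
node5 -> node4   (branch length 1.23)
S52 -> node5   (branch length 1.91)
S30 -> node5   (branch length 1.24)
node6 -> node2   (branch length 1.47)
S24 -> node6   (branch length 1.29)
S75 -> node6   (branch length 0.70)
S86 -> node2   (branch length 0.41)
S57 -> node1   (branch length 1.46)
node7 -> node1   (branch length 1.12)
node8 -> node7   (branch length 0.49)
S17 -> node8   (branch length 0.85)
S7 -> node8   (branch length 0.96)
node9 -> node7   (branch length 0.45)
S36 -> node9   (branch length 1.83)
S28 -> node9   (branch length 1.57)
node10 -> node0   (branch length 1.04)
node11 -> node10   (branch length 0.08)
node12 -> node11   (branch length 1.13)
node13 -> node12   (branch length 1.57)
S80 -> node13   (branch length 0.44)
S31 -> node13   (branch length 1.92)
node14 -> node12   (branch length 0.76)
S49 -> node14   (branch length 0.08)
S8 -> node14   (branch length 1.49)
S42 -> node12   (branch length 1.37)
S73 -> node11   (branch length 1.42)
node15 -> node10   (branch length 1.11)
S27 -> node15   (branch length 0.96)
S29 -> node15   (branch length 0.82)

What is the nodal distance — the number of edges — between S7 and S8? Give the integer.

9

The MRCA of S7 and S8 is the root of the tree.
From S7 up to that node: 4 branches. From S8 up to the same node: 5 branches. Total: 4 + 5 = 9.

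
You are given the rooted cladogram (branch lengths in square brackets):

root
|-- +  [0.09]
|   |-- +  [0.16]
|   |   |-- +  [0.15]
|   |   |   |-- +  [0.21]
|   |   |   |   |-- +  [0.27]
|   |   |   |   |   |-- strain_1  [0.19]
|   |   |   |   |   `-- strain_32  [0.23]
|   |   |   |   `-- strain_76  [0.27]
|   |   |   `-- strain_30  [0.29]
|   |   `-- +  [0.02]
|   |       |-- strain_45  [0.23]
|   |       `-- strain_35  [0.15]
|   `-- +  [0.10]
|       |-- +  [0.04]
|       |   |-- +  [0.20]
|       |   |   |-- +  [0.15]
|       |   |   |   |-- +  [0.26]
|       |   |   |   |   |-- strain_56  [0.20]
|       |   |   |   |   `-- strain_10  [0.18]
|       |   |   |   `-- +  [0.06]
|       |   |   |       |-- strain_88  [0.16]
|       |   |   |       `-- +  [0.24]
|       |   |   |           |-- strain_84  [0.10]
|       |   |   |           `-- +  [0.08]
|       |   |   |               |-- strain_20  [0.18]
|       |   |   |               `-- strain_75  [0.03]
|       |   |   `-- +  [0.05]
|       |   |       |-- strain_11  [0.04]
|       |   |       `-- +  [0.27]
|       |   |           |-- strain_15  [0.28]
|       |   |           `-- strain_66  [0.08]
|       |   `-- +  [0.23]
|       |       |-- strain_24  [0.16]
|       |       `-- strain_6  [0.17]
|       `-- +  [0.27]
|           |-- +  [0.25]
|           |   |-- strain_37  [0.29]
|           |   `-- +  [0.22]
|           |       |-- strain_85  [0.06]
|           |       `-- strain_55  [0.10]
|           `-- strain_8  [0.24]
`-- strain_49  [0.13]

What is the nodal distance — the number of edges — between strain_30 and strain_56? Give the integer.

9

The MRCA of strain_30 and strain_56 is the node subtending (((((strain_1,strain_32),strain_76),strain_30),(strain_45,strain_35)),(((((strain_56,strain_10),(strain_88,(strain_84,(strain_20,strain_75)))),(strain_11,(strain_15,strain_66))),(strain_24,strain_6)),((strain_37,(strain_85,strain_55)),strain_8))).
From strain_30 up to that node: 3 branches. From strain_56 up to the same node: 6 branches. Total: 3 + 6 = 9.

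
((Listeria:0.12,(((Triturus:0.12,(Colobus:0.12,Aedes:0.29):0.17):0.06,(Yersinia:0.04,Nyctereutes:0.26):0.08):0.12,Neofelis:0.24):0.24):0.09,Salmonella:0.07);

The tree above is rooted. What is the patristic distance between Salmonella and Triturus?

0.70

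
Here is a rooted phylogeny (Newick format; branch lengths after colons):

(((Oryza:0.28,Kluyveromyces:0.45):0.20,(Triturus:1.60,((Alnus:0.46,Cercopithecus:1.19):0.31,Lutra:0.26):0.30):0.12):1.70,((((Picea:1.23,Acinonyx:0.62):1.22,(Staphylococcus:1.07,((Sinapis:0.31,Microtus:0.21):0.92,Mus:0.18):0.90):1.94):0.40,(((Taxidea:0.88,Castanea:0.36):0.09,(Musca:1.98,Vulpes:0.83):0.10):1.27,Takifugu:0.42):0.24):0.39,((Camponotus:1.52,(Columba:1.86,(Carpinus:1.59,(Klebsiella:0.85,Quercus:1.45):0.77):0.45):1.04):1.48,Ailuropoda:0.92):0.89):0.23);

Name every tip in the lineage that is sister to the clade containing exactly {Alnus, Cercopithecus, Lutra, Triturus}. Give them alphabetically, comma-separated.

Kluyveromyces, Oryza

The clade containing exactly {Alnus, Cercopithecus, Lutra, Triturus} attaches to the tree at the node subtending ((Oryza,Kluyveromyces),(Triturus,((Alnus,Cercopithecus),Lutra))).
The other lineage descending from that same node — the sister group — is (Oryza,Kluyveromyces); its 2 tips in alphabetical order are the answer.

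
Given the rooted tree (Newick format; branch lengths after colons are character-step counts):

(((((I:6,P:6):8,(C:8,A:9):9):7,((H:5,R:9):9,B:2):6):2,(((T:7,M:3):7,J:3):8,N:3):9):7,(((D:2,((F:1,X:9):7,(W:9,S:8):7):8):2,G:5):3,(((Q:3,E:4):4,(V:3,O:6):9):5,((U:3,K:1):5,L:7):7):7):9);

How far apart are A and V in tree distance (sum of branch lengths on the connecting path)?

The path runs A → … → MRCA → … → V; the MRCA is the root of the tree.
Branch lengths along that path: 9 + 9 + 7 + 2 + 7 + 9 + 7 + 5 + 9 + 3 = 67.

67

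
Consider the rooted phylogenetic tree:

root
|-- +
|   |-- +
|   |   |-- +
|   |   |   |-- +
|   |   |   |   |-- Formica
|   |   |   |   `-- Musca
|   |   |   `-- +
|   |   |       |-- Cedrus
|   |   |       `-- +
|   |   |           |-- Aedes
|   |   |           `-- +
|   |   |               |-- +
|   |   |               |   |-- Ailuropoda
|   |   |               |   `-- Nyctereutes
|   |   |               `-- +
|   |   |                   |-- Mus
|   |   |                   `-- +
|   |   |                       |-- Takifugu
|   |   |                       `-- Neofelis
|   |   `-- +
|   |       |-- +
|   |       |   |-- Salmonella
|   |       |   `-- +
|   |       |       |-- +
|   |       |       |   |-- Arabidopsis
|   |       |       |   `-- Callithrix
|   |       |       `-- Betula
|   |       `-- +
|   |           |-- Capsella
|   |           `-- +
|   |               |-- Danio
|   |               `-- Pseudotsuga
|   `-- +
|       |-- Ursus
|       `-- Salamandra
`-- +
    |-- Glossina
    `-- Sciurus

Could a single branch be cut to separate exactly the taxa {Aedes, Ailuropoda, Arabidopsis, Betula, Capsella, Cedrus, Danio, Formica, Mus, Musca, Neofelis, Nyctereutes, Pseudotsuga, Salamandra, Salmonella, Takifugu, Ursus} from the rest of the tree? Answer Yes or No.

No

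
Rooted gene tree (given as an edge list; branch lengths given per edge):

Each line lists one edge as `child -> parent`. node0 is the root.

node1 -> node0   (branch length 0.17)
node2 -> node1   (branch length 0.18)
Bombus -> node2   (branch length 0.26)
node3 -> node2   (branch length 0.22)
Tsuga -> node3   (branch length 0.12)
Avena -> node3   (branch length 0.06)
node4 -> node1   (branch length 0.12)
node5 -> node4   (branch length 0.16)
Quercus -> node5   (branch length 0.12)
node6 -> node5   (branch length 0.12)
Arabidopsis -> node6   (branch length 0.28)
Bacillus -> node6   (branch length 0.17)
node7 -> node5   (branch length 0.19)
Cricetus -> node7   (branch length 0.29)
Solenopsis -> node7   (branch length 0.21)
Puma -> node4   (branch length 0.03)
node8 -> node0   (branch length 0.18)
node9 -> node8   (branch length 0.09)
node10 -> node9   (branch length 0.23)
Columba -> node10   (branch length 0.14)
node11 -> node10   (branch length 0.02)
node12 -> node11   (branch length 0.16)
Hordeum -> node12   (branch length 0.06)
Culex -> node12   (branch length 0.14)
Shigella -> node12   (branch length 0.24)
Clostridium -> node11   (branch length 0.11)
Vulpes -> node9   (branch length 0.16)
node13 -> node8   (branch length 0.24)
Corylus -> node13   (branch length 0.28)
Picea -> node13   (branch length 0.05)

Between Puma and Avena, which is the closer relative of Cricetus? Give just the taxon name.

Puma

The MRCA of Cricetus and Puma subtends ((Quercus,(Arabidopsis,Bacillus),(Cricetus,Solenopsis)),Puma) (6 taxa).
The MRCA of Cricetus and Avena subtends ((Bombus,(Tsuga,Avena)),((Quercus,(Arabidopsis,Bacillus),(Cricetus,Solenopsis)),Puma)) (9 taxa).
The first is nested inside the second, so Cricetus shares a more recent common ancestor with Puma.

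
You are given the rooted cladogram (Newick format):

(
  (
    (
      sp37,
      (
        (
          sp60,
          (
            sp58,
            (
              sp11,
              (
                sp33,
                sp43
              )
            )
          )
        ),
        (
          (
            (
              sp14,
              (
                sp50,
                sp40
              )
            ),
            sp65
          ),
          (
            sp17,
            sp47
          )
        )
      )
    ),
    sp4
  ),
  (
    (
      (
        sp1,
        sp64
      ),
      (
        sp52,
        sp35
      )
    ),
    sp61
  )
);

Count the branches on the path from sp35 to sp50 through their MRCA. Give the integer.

12

The MRCA of sp35 and sp50 is the root of the tree.
From sp35 up to that node: 4 branches. From sp50 up to the same node: 8 branches. Total: 4 + 8 = 12.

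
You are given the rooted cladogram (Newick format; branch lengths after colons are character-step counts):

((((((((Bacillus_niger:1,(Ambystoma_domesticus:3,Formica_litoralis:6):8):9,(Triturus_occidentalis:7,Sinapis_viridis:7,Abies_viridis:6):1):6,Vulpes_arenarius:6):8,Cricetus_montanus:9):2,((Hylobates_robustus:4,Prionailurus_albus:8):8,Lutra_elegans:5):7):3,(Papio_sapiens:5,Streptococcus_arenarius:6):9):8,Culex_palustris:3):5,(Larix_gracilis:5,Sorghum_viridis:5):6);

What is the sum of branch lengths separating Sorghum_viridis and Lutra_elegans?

39

The path runs Sorghum_viridis → … → MRCA → … → Lutra_elegans; the MRCA is the root of the tree.
Branch lengths along that path: 5 + 6 + 5 + 8 + 3 + 7 + 5 = 39.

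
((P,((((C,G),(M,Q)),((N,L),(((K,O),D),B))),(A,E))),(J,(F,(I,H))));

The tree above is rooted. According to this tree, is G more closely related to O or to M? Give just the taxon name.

M

The MRCA of G and M subtends ((C,G),(M,Q)) (4 taxa).
The MRCA of G and O subtends (((C,G),(M,Q)),((N,L),(((K,O),D),B))) (10 taxa).
The first is nested inside the second, so G shares a more recent common ancestor with M.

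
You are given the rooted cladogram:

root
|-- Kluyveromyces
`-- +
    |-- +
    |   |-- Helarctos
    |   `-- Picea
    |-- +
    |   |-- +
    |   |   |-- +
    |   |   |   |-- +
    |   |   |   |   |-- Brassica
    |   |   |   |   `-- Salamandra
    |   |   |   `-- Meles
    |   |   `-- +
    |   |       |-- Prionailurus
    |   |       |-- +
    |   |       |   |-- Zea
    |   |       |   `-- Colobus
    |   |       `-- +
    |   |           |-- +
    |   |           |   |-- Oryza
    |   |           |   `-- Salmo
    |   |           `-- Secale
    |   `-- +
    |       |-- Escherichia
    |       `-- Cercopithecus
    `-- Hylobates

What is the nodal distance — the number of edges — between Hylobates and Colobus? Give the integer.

The MRCA of Hylobates and Colobus is the node subtending ((Helarctos,Picea),((((Brassica,Salamandra),Meles),(Prionailurus,(Zea,Colobus),((Oryza,Salmo),Secale))),(Escherichia,Cercopithecus)),Hylobates).
From Hylobates up to that node: 1 branch. From Colobus up to the same node: 5 branches. Total: 1 + 5 = 6.

6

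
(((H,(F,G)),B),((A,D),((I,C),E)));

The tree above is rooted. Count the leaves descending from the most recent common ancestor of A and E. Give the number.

The MRCA of A and E is the node subtending ((A,D),((I,C),E)).
That clade contains 5 terminal taxa: A, C, D, E, I.

5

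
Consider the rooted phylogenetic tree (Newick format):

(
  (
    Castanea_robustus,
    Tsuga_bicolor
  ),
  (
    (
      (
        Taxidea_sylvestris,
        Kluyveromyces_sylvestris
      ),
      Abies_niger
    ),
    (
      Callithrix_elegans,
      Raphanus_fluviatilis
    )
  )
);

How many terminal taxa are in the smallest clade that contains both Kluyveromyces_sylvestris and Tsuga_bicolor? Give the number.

7

The MRCA of Kluyveromyces_sylvestris and Tsuga_bicolor is the root, so the clade is the entire tree.
That clade contains 7 terminal taxa: Abies_niger, Callithrix_elegans, Castanea_robustus, Kluyveromyces_sylvestris, Raphanus_fluviatilis, Taxidea_sylvestris, Tsuga_bicolor.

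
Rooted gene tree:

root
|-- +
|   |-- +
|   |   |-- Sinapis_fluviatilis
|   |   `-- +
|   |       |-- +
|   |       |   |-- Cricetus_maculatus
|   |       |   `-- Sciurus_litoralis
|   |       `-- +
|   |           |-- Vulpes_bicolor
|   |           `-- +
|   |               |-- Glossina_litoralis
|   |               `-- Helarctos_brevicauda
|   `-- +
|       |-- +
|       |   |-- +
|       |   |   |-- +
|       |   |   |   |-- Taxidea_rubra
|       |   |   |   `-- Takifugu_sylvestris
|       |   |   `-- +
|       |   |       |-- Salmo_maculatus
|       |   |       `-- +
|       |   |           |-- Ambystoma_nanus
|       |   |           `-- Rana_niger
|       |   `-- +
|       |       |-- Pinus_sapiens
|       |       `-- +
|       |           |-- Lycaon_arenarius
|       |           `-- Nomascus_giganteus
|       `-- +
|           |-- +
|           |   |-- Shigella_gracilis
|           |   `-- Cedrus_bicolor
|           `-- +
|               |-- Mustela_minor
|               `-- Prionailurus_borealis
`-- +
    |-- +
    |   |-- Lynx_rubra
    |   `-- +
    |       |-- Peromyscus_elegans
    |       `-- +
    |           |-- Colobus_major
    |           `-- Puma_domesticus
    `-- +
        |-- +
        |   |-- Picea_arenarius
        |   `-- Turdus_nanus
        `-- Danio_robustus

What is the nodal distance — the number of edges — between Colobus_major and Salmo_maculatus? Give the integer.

11

The MRCA of Colobus_major and Salmo_maculatus is the root of the tree.
From Colobus_major up to that node: 5 branches. From Salmo_maculatus up to the same node: 6 branches. Total: 5 + 6 = 11.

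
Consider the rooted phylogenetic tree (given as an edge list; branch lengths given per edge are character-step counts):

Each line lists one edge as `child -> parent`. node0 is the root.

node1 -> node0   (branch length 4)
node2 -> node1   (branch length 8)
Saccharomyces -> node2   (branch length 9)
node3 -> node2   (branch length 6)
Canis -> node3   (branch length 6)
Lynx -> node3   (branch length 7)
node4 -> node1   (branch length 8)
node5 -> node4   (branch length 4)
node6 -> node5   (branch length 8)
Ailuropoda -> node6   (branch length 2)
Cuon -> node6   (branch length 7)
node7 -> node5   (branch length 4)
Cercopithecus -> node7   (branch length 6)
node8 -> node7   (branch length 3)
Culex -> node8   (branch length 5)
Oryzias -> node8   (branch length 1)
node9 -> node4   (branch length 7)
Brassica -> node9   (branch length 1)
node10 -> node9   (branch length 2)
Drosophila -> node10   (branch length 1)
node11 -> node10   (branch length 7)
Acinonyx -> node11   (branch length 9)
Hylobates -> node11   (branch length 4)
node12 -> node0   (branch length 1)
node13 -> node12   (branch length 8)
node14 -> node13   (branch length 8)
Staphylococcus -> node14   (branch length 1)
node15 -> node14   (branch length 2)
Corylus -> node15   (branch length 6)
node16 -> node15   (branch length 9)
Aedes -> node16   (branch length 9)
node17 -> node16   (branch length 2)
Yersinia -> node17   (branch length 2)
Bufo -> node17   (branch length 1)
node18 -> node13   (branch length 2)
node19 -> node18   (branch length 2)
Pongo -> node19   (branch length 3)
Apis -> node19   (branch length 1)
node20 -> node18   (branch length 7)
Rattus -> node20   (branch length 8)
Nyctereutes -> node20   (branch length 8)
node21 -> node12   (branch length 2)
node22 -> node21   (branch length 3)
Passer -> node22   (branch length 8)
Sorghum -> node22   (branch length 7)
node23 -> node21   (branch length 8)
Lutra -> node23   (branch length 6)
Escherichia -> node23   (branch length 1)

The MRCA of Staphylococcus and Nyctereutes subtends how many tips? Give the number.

The MRCA of Staphylococcus and Nyctereutes is the node subtending ((Staphylococcus,(Corylus,(Aedes,(Yersinia,Bufo)))),((Pongo,Apis),(Rattus,Nyctereutes))).
That clade contains 9 terminal taxa: Aedes, Apis, Bufo, Corylus, Nyctereutes, Pongo, Rattus, Staphylococcus, Yersinia.

9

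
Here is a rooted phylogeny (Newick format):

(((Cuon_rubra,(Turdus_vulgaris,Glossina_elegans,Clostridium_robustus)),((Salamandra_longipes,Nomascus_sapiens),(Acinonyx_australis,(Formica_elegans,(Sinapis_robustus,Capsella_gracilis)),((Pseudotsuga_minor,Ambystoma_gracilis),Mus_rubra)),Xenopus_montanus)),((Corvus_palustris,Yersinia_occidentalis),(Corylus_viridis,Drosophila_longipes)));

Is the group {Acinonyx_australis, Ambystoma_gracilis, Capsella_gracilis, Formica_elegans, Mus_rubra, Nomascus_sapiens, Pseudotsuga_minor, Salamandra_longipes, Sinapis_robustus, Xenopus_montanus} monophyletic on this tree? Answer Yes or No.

Yes

The most recent common ancestor of these taxa subtends ((Salamandra_longipes,Nomascus_sapiens),(Acinonyx_australis,(Formica_elegans,(Sinapis_robustus,Capsella_gracilis)),((Pseudotsuga_minor,Ambystoma_gracilis),Mus_rubra)),Xenopus_montanus).
That clade has exactly 10 tips — every listed taxon and nothing else — so the group is monophyletic.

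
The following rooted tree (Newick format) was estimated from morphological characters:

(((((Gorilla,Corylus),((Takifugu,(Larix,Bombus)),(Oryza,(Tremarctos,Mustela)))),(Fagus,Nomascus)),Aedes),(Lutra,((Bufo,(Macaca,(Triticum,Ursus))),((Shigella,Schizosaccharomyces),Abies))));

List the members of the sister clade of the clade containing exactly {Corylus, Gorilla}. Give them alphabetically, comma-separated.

The clade containing exactly {Corylus, Gorilla} attaches to the tree at the node subtending ((Gorilla,Corylus),((Takifugu,(Larix,Bombus)),(Oryza,(Tremarctos,Mustela)))).
The other lineage descending from that same node — the sister group — is ((Takifugu,(Larix,Bombus)),(Oryza,(Tremarctos,Mustela))); its 6 tips in alphabetical order are the answer.

Bombus, Larix, Mustela, Oryza, Takifugu, Tremarctos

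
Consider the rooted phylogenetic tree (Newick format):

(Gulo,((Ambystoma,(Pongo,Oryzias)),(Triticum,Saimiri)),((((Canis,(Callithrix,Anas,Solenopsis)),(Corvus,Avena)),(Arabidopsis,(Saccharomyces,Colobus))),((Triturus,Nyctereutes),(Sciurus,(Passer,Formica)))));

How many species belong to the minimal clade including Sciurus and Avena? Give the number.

14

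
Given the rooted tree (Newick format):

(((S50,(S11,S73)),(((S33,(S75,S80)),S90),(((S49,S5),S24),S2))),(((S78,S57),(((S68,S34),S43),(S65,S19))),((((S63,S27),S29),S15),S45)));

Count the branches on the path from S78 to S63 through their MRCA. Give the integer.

The MRCA of S78 and S63 is the node subtending (((S78,S57),(((S68,S34),S43),(S65,S19))),((((S63,S27),S29),S15),S45)).
From S78 up to that node: 3 branches. From S63 up to the same node: 5 branches. Total: 3 + 5 = 8.

8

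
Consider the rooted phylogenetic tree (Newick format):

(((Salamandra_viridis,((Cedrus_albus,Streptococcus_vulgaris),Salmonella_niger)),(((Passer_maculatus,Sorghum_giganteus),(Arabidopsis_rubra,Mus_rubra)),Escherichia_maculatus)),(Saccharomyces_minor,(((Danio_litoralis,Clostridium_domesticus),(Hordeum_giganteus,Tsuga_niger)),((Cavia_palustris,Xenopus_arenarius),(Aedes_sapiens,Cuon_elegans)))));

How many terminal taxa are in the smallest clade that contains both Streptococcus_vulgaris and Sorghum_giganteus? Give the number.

The MRCA of Streptococcus_vulgaris and Sorghum_giganteus is the node subtending ((Salamandra_viridis,((Cedrus_albus,Streptococcus_vulgaris),Salmonella_niger)),(((Passer_maculatus,Sorghum_giganteus),(Arabidopsis_rubra,Mus_rubra)),Escherichia_maculatus)).
That clade contains 9 terminal taxa: Arabidopsis_rubra, Cedrus_albus, Escherichia_maculatus, Mus_rubra, Passer_maculatus, Salamandra_viridis, Salmonella_niger, Sorghum_giganteus, Streptococcus_vulgaris.

9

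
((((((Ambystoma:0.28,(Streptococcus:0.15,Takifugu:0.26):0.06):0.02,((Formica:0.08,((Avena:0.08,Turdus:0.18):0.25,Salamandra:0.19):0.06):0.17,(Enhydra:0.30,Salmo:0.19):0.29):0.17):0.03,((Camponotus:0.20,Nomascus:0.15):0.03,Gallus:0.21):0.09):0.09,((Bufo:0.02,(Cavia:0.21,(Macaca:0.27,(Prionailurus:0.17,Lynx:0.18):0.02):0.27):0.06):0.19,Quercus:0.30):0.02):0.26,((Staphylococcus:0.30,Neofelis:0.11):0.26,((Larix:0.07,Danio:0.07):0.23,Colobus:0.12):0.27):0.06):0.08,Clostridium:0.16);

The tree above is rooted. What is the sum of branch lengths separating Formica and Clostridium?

1.04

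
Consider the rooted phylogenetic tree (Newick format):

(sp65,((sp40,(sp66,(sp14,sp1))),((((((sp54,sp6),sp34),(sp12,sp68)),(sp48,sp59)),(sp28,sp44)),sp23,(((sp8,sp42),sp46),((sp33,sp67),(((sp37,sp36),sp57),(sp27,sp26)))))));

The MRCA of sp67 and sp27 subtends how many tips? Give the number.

The MRCA of sp67 and sp27 is the node subtending ((sp33,sp67),(((sp37,sp36),sp57),(sp27,sp26))).
That clade contains 7 terminal taxa: sp26, sp27, sp33, sp36, sp37, sp57, sp67.

7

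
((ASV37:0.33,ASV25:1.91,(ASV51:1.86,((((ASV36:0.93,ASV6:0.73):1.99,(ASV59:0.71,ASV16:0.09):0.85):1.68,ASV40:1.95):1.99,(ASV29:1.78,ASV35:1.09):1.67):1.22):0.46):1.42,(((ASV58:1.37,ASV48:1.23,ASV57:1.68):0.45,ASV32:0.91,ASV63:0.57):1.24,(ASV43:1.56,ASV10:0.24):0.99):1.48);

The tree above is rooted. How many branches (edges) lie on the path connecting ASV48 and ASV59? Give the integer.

The MRCA of ASV48 and ASV59 is the root of the tree.
From ASV48 up to that node: 4 branches. From ASV59 up to the same node: 7 branches. Total: 4 + 7 = 11.

11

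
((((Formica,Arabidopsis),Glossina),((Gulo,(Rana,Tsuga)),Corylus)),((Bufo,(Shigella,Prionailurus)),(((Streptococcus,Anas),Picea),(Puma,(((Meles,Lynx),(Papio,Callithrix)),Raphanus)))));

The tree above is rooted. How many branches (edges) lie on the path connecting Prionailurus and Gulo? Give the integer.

The MRCA of Prionailurus and Gulo is the root of the tree.
From Prionailurus up to that node: 4 branches. From Gulo up to the same node: 4 branches. Total: 4 + 4 = 8.

8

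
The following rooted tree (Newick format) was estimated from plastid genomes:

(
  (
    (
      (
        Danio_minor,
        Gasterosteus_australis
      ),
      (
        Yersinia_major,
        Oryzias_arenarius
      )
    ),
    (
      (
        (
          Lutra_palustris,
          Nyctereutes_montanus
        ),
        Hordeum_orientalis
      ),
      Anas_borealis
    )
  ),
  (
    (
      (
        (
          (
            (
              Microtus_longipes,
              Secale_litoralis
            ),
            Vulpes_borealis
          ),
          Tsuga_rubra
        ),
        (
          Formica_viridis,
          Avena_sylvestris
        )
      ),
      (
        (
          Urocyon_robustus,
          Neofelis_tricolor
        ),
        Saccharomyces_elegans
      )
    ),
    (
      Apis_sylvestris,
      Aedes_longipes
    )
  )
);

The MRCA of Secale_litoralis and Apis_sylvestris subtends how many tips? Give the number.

The MRCA of Secale_litoralis and Apis_sylvestris is the node subtending ((((((Microtus_longipes,Secale_litoralis),Vulpes_borealis),Tsuga_rubra),(Formica_viridis,Avena_sylvestris)),((Urocyon_robustus,Neofelis_tricolor),Saccharomyces_elegans)),(Apis_sylvestris,Aedes_longipes)).
That clade contains 11 terminal taxa: Aedes_longipes, Apis_sylvestris, Avena_sylvestris, Formica_viridis, Microtus_longipes, Neofelis_tricolor, Saccharomyces_elegans, Secale_litoralis, Tsuga_rubra, Urocyon_robustus, Vulpes_borealis.

11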